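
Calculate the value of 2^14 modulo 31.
Using repeated squaring. 14 = 8 + 4 + 2 (binary 1110). Repeated squaring mod 31: 2^1 ≡ 2; 2^2 ≡ 2² = 4 ≡ 4; 2^4 ≡ 4² = 16 ≡ 16; 2^8 ≡ 16² = 256 ≡ 8. Multiply: 2^14 = 2^8 × 2^4 × 2^2 ≡ 8 × 16 × 4 (mod 31): 8 × 16 = 128 ≡ 4; 4 × 4 = 16 ≡ 16. So 2^14 ≡ 16 (mod 31).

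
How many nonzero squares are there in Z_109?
For prime 109, there are (p-1)/2 = (109-1)/2 = 54 quadratic residues (excluding 0).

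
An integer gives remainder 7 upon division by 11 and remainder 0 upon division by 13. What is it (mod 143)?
M = 11 × 13 = 143. M₁ = 13, y₁ ≡ 6 (mod 11). M₂ = 11, y₂ ≡ 6 (mod 13). m = 7×13×6 + 0×11×6 ≡ 117 (mod 143). The smallest positive such number is 117.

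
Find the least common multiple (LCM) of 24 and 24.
24

First find GCD(24, 24) using the Euclidean algorithm:
24 = 1 × 24 + 0
GCD(24, 24) = 24

LCM formula: LCM(a, b) = (a × b) / GCD(a, b)
LCM(24, 24) = (24 × 24) / 24
LCM(24, 24) = 576 / 24
LCM(24, 24) = 24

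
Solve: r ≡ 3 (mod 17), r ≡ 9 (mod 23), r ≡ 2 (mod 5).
M = 17 × 23 × 5 = 1955. M₁ = 115, y₁ ≡ 4 (mod 17). M₂ = 85, y₂ ≡ 13 (mod 23). M₃ = 391, y₃ ≡ 1 (mod 5). r = 3×115×4 + 9×85×13 + 2×391×1 ≡ 377 (mod 1955)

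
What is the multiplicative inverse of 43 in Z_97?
88

Using Extended Euclidean Algorithm:
gcd(43, 97) = 1
Bezout coefficients: 43 × -9 + 97 × 4 = 1
So 43 × -9 ≡ 1 (mod 97)
The inverse is -9 mod 97 = 88
Verification: 43 × 88 = 3784 = 39 × 97 + 1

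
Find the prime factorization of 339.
3 × 113

Divide by primes starting from smallest:
339 ÷ 3 = 113
113 ÷ 113 = 1

339 = 3 × 113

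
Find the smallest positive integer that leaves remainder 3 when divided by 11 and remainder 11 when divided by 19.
M = 11 × 19 = 209. M₁ = 19, y₁ ≡ 7 (mod 11). M₂ = 11, y₂ ≡ 7 (mod 19). m = 3×19×7 + 11×11×7 ≡ 201 (mod 209). The smallest positive such number is 201.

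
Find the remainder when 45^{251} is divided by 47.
By Fermat: 45^{46} ≡ 1 (mod 47). 251 = 5×46 + 21. So 45^{251} ≡ 45^{21} ≡ 35 (mod 47)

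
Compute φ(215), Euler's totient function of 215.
168

Prime factorization: 215 = 5 × 43
Using the formula φ(n) = n × Π(1 - 1/p) for each prime factor p:
φ(215) = 215 × (1 - 1/5) × (1 - 1/43)
φ(215) = 168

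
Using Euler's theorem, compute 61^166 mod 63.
By Euler: 61^{36} ≡ 1 (mod 63) since gcd(61, 63) = 1. 166 = 4×36 + 22. So 61^{166} ≡ 61^{22} ≡ 16 (mod 63)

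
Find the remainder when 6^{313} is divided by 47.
By Fermat: 6^{46} ≡ 1 (mod 47). 313 = 6×46 + 37. So 6^{313} ≡ 6^{37} ≡ 16 (mod 47)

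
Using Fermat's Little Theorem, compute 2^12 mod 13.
By Fermat's Little Theorem, 2^{12} ≡ 1 (mod 13) since 13 is prime and gcd(2, 13) = 1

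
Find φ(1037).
960

Prime factorization: 1037 = 17 × 61
Using the formula φ(n) = n × Π(1 - 1/p) for each prime factor p:
φ(1037) = 1037 × (1 - 1/17) × (1 - 1/61)
φ(1037) = 960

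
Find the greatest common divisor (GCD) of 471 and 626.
1

Using the Euclidean algorithm:
471 = 0 × 626 + 471
626 = 1 × 471 + 155
471 = 3 × 155 + 6
155 = 25 × 6 + 5
6 = 1 × 5 + 1
5 = 5 × 1 + 0

GCD(471, 626) = 1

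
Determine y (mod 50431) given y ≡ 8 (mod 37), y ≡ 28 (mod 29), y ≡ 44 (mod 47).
36046

Using the Chinese Remainder Theorem:
M = product of moduli = 50431
For equation 1: M_1 = 1363, 1363 ≡ 31 (mod 37), inverse of 1363 mod 37 is 6 (check: 31 × 6 = 186 ≡ 1 (mod 37))
For equation 2: M_2 = 1739, 1739 ≡ 28 (mod 29), inverse of 1739 mod 29 is 28 (check: 28 × 28 = 784 ≡ 1 (mod 29))
For equation 3: M_3 = 1073, 1073 ≡ 39 (mod 47), inverse of 1073 mod 47 is 41 (check: 39 × 41 = 1599 ≡ 1 (mod 47))
Combine: y ≡ Σ r_i×M_i×(M_i⁻¹ mod m_i) = 8×1363×6 + 28×1739×28 + 44×1073×41 = 65424 + 1363376 + 1935692 = 3364492
3364492 mod 50431 = 36046
y ≡ 36046 (mod 50431)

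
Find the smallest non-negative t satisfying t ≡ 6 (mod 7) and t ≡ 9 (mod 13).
M = 7 × 13 = 91. M₁ = 13, y₁ ≡ 6 (mod 7). M₂ = 7, y₂ ≡ 2 (mod 13). t = 6×13×6 + 9×7×2 ≡ 48 (mod 91)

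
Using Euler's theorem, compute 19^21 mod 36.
By Euler: 19^{12} ≡ 1 (mod 36) since gcd(19, 36) = 1. 21 = 1×12 + 9. So 19^{21} ≡ 19^{9} ≡ 19 (mod 36)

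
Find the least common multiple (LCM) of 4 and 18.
36

First find GCD(4, 18) using the Euclidean algorithm:
4 = 0 × 18 + 4
18 = 4 × 4 + 2
4 = 2 × 2 + 0
GCD(4, 18) = 2

LCM formula: LCM(a, b) = (a × b) / GCD(a, b)
LCM(4, 18) = (4 × 18) / 2
LCM(4, 18) = 72 / 2
LCM(4, 18) = 36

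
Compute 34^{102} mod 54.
46

Using successive squaring:
Binary expansion of 102: 1100110
Powers of 34 mod 54 (each is the square of the previous):
  34^1 ≡ 34 (mod 54)
  34^2 ≡ 34² = 1156 ≡ 22 (mod 54)
  34^4 ≡ 22² = 484 ≡ 52 (mod 54)
  34^8 ≡ 52² = 2704 ≡ 4 (mod 54)
  34^16 ≡ 4² = 16 ≡ 16 (mod 54)
  34^32 ≡ 16² = 256 ≡ 40 (mod 54)
  34^64 ≡ 40² = 1600 ≡ 34 (mod 54)
102 = 64 + 32 + 4 + 2, so 34^102 = 34^64 × 34^32 × 34^4 × 34^2 ≡ 34 × 40 × 52 × 22 (mod 54)
Multiplying step by step:
  34 × 40 = 1360 ≡ 10 (mod 54)
  10 × 52 = 520 ≡ 34 (mod 54)
  34 × 22 = 748 ≡ 46 (mod 54)
Result: 34^102 ≡ 46 (mod 54)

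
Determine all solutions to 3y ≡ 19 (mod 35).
18

Since gcd(3, 35) = 1 divides 19, a solution exists.
Multiply both sides by the inverse of 3 mod 35:
  3^(-1) mod 35 = 12
  x ≡ 12 × 19 ≡ 228 ≡ 18 (mod 35)
Verification: 3 × 18 = 54 = 1 × 35 + 19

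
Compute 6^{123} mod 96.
0

Using successive squaring:
Binary expansion of 123: 1111011
Powers of 6 mod 96 (each is the square of the previous):
  6^1 ≡ 6 (mod 96)
  6^2 ≡ 6² = 36 ≡ 36 (mod 96)
  6^4 ≡ 36² = 1296 ≡ 48 (mod 96)
  6^8 ≡ 48² = 2304 ≡ 0 (mod 96)
  6^16 ≡ 0² = 0 ≡ 0 (mod 96)
  6^32 ≡ 0² = 0 ≡ 0 (mod 96)
  6^64 ≡ 0² = 0 ≡ 0 (mod 96)
123 = 64 + 32 + 16 + 8 + 2 + 1, so 6^123 = 6^64 × 6^32 × 6^16 × 6^8 × 6^2 × 6^1 ≡ 0 × 0 × 0 × 0 × 36 × 6 (mod 96)
Multiplying step by step:
  0 × 0 = 0 ≡ 0 (mod 96)
  0 × 0 = 0 ≡ 0 (mod 96)
  0 × 0 = 0 ≡ 0 (mod 96)
  0 × 36 = 0 ≡ 0 (mod 96)
  0 × 6 = 0 ≡ 0 (mod 96)
Result: 6^123 ≡ 0 (mod 96)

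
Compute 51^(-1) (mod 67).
51^(-1) ≡ 46 (mod 67). Verification: 51 × 46 = 2346 ≡ 1 (mod 67)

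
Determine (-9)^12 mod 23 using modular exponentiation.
Using repeated squaring. (-9) ≡ 14 (mod 23). 12 = 8 + 4 (binary 1100). Repeated squaring mod 23: 14^1 ≡ 14; 14^2 ≡ 14² = 196 ≡ 12; 14^4 ≡ 12² = 144 ≡ 6; 14^8 ≡ 6² = 36 ≡ 13. Multiply: (-9)^12 ≡ 14^8 × 14^4 ≡ 13 × 6 (mod 23): 13 × 6 = 78 ≡ 9. So (-9)^12 ≡ 9 (mod 23).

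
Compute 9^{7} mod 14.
9

Using successive squaring:
Binary expansion of 7: 111
Powers of 9 mod 14 (each is the square of the previous):
  9^1 ≡ 9 (mod 14)
  9^2 ≡ 9² = 81 ≡ 11 (mod 14)
  9^4 ≡ 11² = 121 ≡ 9 (mod 14)
7 = 4 + 2 + 1, so 9^7 = 9^4 × 9^2 × 9^1 ≡ 9 × 11 × 9 (mod 14)
Multiplying step by step:
  9 × 11 = 99 ≡ 1 (mod 14)
  1 × 9 = 9 ≡ 9 (mod 14)
Result: 9^7 ≡ 9 (mod 14)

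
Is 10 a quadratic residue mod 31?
By Euler's criterion: 10^{15} ≡ 1 (mod 31). Since this equals 1, 10 is a QR.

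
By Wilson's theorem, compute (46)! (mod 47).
By Wilson's theorem, (46)! ≡ -1 ≡ 46 (mod 47)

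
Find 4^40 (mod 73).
Using repeated squaring. 40 = 32 + 8 (binary 101000). Repeated squaring mod 73: 4^1 ≡ 4; 4^2 ≡ 4² = 16 ≡ 16; 4^4 ≡ 16² = 256 ≡ 37; 4^8 ≡ 37² = 1369 ≡ 55; 4^16 ≡ 55² = 3025 ≡ 32; 4^32 ≡ 32² = 1024 ≡ 2. Multiply: 4^40 = 4^32 × 4^8 ≡ 2 × 55 (mod 73): 2 × 55 = 110 ≡ 37. So 4^40 ≡ 37 (mod 73).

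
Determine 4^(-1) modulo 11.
4^(-1) ≡ 3 (mod 11). Verification: 4 × 3 = 12 ≡ 1 (mod 11)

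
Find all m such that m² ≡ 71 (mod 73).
The square roots of 71 mod 73 are 12 and 61. Verify: 12² = 144 ≡ 71 (mod 73)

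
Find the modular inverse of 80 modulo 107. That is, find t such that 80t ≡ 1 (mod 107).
103

Using Extended Euclidean Algorithm:
gcd(80, 107) = 1
Bezout coefficients: 80 × -4 + 107 × 3 = 1
So 80 × -4 ≡ 1 (mod 107)
The inverse is -4 mod 107 = 103
Verification: 80 × 103 = 8240 = 77 × 107 + 1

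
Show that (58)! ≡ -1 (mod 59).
(58)! mod 59 = 58. Since this equals -1 (mod 59), Wilson confirms 59 is prime.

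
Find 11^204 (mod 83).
Using Fermat: 11^{82} ≡ 1 (mod 83). 204 ≡ 40 (mod 82). So 11^{204} ≡ 11^{40} ≡ 68 (mod 83)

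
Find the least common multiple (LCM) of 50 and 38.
950

First find GCD(50, 38) using the Euclidean algorithm:
50 = 1 × 38 + 12
38 = 3 × 12 + 2
12 = 6 × 2 + 0
GCD(50, 38) = 2

LCM formula: LCM(a, b) = (a × b) / GCD(a, b)
LCM(50, 38) = (50 × 38) / 2
LCM(50, 38) = 1900 / 2
LCM(50, 38) = 950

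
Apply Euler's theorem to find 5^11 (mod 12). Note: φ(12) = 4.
By Euler: 5^{4} ≡ 1 (mod 12) since gcd(5, 12) = 1. 11 = 2×4 + 3. So 5^{11} ≡ 5^{3} ≡ 5 (mod 12)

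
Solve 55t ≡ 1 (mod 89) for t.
34

Using Extended Euclidean Algorithm:
gcd(55, 89) = 1
Bezout coefficients: 55 × 34 + 89 × -21 = 1
So 55 × 34 ≡ 1 (mod 89)
The inverse is 34 mod 89 = 34
Verification: 55 × 34 = 1870 = 21 × 89 + 1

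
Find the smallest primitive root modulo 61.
p - 1 = 60 has prime divisors 2, 3, 5. h is a primitive root mod 61 iff h^(60/q) ≢ 1 (mod 61) for each such q.
h = 2: 2^30 ≡ 60, 2^20 ≡ 47, 2^12 ≡ 9 (mod 61); none is 1, so 2 has order 60 and is a primitive root.
The smallest primitive root mod 61 is g = 2.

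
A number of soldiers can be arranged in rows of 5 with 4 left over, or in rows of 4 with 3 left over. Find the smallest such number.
M = 5 × 4 = 20. M₁ = 4, y₁ ≡ 4 (mod 5). M₂ = 5, y₂ ≡ 1 (mod 4). k = 4×4×4 + 3×5×1 ≡ 19 (mod 20). The smallest positive such number is 19.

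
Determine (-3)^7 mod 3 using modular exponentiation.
(-3) ≡ 0 (mod 3). 7 = 4 + 2 + 1 (binary 111). Repeated squaring mod 3: 0^1 ≡ 0; 0^2 ≡ 0² = 0 ≡ 0; 0^4 ≡ 0² = 0 ≡ 0. Multiply: (-3)^7 ≡ 0^4 × 0^2 × 0^1 ≡ 0 × 0 × 0 (mod 3): 0 × 0 = 0 ≡ 0; 0 × 0 = 0 ≡ 0. So (-3)^7 ≡ 0 (mod 3).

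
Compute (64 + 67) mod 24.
11

(64 + 67) = 131
131 mod 24 = 11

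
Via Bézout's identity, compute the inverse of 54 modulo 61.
Extended GCD: 54(26) + 61(-23) = 1. So 54^(-1) ≡ 26 ≡ 26 (mod 61). Verify: 54 × 26 = 1404 ≡ 1 (mod 61)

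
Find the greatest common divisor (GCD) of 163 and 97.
1

Using the Euclidean algorithm:
163 = 1 × 97 + 66
97 = 1 × 66 + 31
66 = 2 × 31 + 4
31 = 7 × 4 + 3
4 = 1 × 3 + 1
3 = 3 × 1 + 0

GCD(163, 97) = 1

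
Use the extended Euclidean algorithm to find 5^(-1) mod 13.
Extended GCD: 5(-5) + 13(2) = 1. So 5^(-1) ≡ 8 ≡ 8 (mod 13). Verify: 5 × 8 = 40 ≡ 1 (mod 13)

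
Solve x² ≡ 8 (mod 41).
The square roots of 8 mod 41 are 34 and 7. Verify: 34² = 1156 ≡ 8 (mod 41)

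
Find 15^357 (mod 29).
Using Fermat: 15^{28} ≡ 1 (mod 29). 357 ≡ 21 (mod 28). So 15^{357} ≡ 15^{21} ≡ 12 (mod 29)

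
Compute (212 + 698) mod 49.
28

(212 + 698) = 910
910 mod 49 = 28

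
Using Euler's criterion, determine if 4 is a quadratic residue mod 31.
By Euler's criterion: 4^{15} ≡ 1 (mod 31). Since this equals 1, 4 is a QR.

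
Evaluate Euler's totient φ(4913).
4624

Prime factorization: 4913 = 17^3
Using the formula φ(n) = n × Π(1 - 1/p) for each prime factor p:
φ(4913) = 4913 × (1 - 1/17)
φ(4913) = 4624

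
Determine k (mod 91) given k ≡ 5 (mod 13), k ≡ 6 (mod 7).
83

Using the Chinese Remainder Theorem:
M = product of moduli = 91
For equation 1: M_1 = 7, 7 ≡ 7 (mod 13), inverse of 7 mod 13 is 2 (check: 7 × 2 = 14 ≡ 1 (mod 13))
For equation 2: M_2 = 13, 13 ≡ 6 (mod 7), inverse of 13 mod 7 is 6 (check: 6 × 6 = 36 ≡ 1 (mod 7))
Combine: k ≡ Σ r_i×M_i×(M_i⁻¹ mod m_i) = 5×7×2 + 6×13×6 = 70 + 468 = 538
538 mod 91 = 83
k ≡ 83 (mod 91)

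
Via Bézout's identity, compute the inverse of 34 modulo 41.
Extended GCD: 34(-6) + 41(5) = 1. So 34^(-1) ≡ 35 ≡ 35 (mod 41). Verify: 34 × 35 = 1190 ≡ 1 (mod 41)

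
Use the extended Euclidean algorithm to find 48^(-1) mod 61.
Extended GCD: 48(14) + 61(-11) = 1. So 48^(-1) ≡ 14 ≡ 14 (mod 61). Verify: 48 × 14 = 672 ≡ 1 (mod 61)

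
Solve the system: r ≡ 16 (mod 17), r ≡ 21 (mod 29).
M = 17 × 29 = 493. M₁ = 29, y₁ ≡ 10 (mod 17). M₂ = 17, y₂ ≡ 12 (mod 29). r = 16×29×10 + 21×17×12 ≡ 50 (mod 493)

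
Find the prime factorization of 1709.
1709

Divide by primes starting from smallest:
1709 ÷ 1709 = 1

1709 = 1709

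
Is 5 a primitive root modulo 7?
Yes

To verify, check if 5^(6/q) ≢ 1 (mod 7) for each prime divisor q of 6
Divisors of 6 = 6: [1, 2, 3, 6]
  5^(6/2) = 5^3 ≡ 6 (mod 7)
  5^(6/3) = 5^2 ≡ 4 (mod 7)
Conclusion: 5 is a primitive root modulo 7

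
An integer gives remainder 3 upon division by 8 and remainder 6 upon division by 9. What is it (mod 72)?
M = 8 × 9 = 72. M₁ = 9, y₁ ≡ 1 (mod 8). M₂ = 8, y₂ ≡ 8 (mod 9). t = 3×9×1 + 6×8×8 ≡ 51 (mod 72). The smallest positive such number is 51.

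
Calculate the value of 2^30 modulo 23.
Using Fermat: 2^{22} ≡ 1 (mod 23). 30 ≡ 8 (mod 22). So 2^{30} ≡ 2^{8} ≡ 3 (mod 23)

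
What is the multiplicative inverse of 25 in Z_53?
17

Using Extended Euclidean Algorithm:
gcd(25, 53) = 1
Bezout coefficients: 25 × 17 + 53 × -8 = 1
So 25 × 17 ≡ 1 (mod 53)
The inverse is 17 mod 53 = 17
Verification: 25 × 17 = 425 = 8 × 53 + 1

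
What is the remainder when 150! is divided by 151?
By Wilson's theorem, (150)! ≡ -1 ≡ 150 (mod 151)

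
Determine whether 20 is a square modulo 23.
By Euler's criterion: 20^{11} ≡ 22 (mod 23). Since this equals -1 (≡ 22), 20 is not a QR.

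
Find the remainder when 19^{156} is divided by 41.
By Fermat: 19^{40} ≡ 1 (mod 41). 156 = 3×40 + 36. So 19^{156} ≡ 19^{36} ≡ 25 (mod 41)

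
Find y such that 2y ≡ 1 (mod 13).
2^(-1) ≡ 7 (mod 13). Verification: 2 × 7 = 14 ≡ 1 (mod 13)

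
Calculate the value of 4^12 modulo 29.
Using repeated squaring. 12 = 8 + 4 (binary 1100). Repeated squaring mod 29: 4^1 ≡ 4; 4^2 ≡ 4² = 16 ≡ 16; 4^4 ≡ 16² = 256 ≡ 24; 4^8 ≡ 24² = 576 ≡ 25. Multiply: 4^12 = 4^8 × 4^4 ≡ 25 × 24 (mod 29): 25 × 24 = 600 ≡ 20. So 4^12 ≡ 20 (mod 29).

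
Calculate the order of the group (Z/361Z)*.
342

Prime factorization: 361 = 19^2
Using the formula φ(n) = n × Π(1 - 1/p) for each prime factor p:
φ(361) = 361 × (1 - 1/19)
φ(361) = 342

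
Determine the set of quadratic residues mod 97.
QRs mod 97: {1, 2, 3, 4, 6, 8, 9, 11, 12, 16, 18, 22, 24, 25, 27, 31, 32, 33, 35, 36, 43, 44, 47, 48, 49, 50, 53, 54, 61, 62, 64, 65, 66, 70, 72, 73, 75, 79, 81, 85, 86, 88, 89, 91, 93, 94, 95, 96}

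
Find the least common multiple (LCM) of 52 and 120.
1560

First find GCD(52, 120) using the Euclidean algorithm:
52 = 0 × 120 + 52
120 = 2 × 52 + 16
52 = 3 × 16 + 4
16 = 4 × 4 + 0
GCD(52, 120) = 4

LCM formula: LCM(a, b) = (a × b) / GCD(a, b)
LCM(52, 120) = (52 × 120) / 4
LCM(52, 120) = 6240 / 4
LCM(52, 120) = 1560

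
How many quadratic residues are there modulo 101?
For prime 101, there are (p-1)/2 = (101-1)/2 = 50 quadratic residues (excluding 0).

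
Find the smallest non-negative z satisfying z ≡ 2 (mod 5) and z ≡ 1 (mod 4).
M = 5 × 4 = 20. M₁ = 4, y₁ ≡ 4 (mod 5). M₂ = 5, y₂ ≡ 1 (mod 4). z = 2×4×4 + 1×5×1 ≡ 17 (mod 20)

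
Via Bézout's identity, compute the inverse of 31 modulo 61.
Extended GCD: 31(2) + 61(-1) = 1. So 31^(-1) ≡ 2 ≡ 2 (mod 61). Verify: 31 × 2 = 62 ≡ 1 (mod 61)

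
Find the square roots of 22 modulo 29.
The square roots of 22 mod 29 are 15 and 14. Verify: 15² = 225 ≡ 22 (mod 29)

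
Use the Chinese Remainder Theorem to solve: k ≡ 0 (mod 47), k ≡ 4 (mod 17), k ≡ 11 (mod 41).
5546

Using the Chinese Remainder Theorem:
M = product of moduli = 32759
For equation 1: M_1 = 697, 697 ≡ 39 (mod 47), inverse of 697 mod 47 is 41 (check: 39 × 41 = 1599 ≡ 1 (mod 47))
For equation 2: M_2 = 1927, 1927 ≡ 6 (mod 17), inverse of 1927 mod 17 is 3 (check: 6 × 3 = 18 ≡ 1 (mod 17))
For equation 3: M_3 = 799, 799 ≡ 20 (mod 41), inverse of 799 mod 41 is 39 (check: 20 × 39 = 780 ≡ 1 (mod 41))
Combine: k ≡ Σ r_i×M_i×(M_i⁻¹ mod m_i) = 0×697×41 + 4×1927×3 + 11×799×39 = 0 + 23124 + 342771 = 365895
365895 mod 32759 = 5546
k ≡ 5546 (mod 32759)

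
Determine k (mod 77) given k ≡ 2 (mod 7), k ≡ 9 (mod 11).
9

Using the Chinese Remainder Theorem:
M = product of moduli = 77
For equation 1: M_1 = 11, 11 ≡ 4 (mod 7), inverse of 11 mod 7 is 2 (check: 4 × 2 = 8 ≡ 1 (mod 7))
For equation 2: M_2 = 7, 7 ≡ 7 (mod 11), inverse of 7 mod 11 is 8 (check: 7 × 8 = 56 ≡ 1 (mod 11))
Combine: k ≡ Σ r_i×M_i×(M_i⁻¹ mod m_i) = 2×11×2 + 9×7×8 = 44 + 504 = 548
548 mod 77 = 9
k ≡ 9 (mod 77)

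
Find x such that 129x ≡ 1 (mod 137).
129^(-1) ≡ 17 (mod 137). Verification: 129 × 17 = 2193 ≡ 1 (mod 137)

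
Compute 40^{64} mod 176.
80

Using successive squaring:
Binary expansion of 64: 1000000
Powers of 40 mod 176 (each is the square of the previous):
  40^1 ≡ 40 (mod 176)
  40^2 ≡ 40² = 1600 ≡ 16 (mod 176)
  40^4 ≡ 16² = 256 ≡ 80 (mod 176)
  40^8 ≡ 80² = 6400 ≡ 64 (mod 176)
  40^16 ≡ 64² = 4096 ≡ 48 (mod 176)
  40^32 ≡ 48² = 2304 ≡ 16 (mod 176)
  40^64 ≡ 16² = 256 ≡ 80 (mod 176)
64 is a power of 2, so 40^64 is the last square: ≡ 80 (mod 176)
Result: 40^64 ≡ 80 (mod 176)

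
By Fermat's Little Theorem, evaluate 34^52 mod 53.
By Fermat's Little Theorem, 34^{52} ≡ 1 (mod 53) since 53 is prime and gcd(34, 53) = 1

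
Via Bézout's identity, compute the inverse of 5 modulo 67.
Extended GCD: 5(27) + 67(-2) = 1. So 5^(-1) ≡ 27 ≡ 27 (mod 67). Verify: 5 × 27 = 135 ≡ 1 (mod 67)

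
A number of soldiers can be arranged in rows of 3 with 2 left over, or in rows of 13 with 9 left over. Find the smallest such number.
M = 3 × 13 = 39. M₁ = 13, y₁ ≡ 1 (mod 3). M₂ = 3, y₂ ≡ 9 (mod 13). t = 2×13×1 + 9×3×9 ≡ 35 (mod 39). The smallest positive such number is 35.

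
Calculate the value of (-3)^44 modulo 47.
Using repeated squaring. (-3) ≡ 44 (mod 47). 44 = 32 + 8 + 4 (binary 101100). Repeated squaring mod 47: 44^1 ≡ 44; 44^2 ≡ 44² = 1936 ≡ 9; 44^4 ≡ 9² = 81 ≡ 34; 44^8 ≡ 34² = 1156 ≡ 28; 44^16 ≡ 28² = 784 ≡ 32; 44^32 ≡ 32² = 1024 ≡ 37. Multiply: (-3)^44 ≡ 44^32 × 44^8 × 44^4 ≡ 37 × 28 × 34 (mod 47): 37 × 28 = 1036 ≡ 2; 2 × 34 = 68 ≡ 21. So (-3)^44 ≡ 21 (mod 47).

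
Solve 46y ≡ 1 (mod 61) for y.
4

Using Extended Euclidean Algorithm:
gcd(46, 61) = 1
Bezout coefficients: 46 × 4 + 61 × -3 = 1
So 46 × 4 ≡ 1 (mod 61)
The inverse is 4 mod 61 = 4
Verification: 46 × 4 = 184 = 3 × 61 + 1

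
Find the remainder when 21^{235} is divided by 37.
By Fermat: 21^{36} ≡ 1 (mod 37). 235 = 6×36 + 19. So 21^{235} ≡ 21^{19} ≡ 21 (mod 37)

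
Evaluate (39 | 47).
(39/47) = 39^{23} mod 47 = -1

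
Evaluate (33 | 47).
(33/47) = 33^{23} mod 47 = -1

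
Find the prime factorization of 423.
3^2 × 47

Divide by primes starting from smallest:
423 ÷ 3 = 141
141 ÷ 3 = 47
47 ÷ 47 = 1

423 = 3^2 × 47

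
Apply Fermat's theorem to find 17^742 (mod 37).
By Fermat: 17^{36} ≡ 1 (mod 37). 742 ≡ 22 (mod 36). So 17^{742} ≡ 17^{22} ≡ 25 (mod 37)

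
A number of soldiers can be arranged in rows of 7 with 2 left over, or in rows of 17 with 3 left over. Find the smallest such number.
M = 7 × 17 = 119. M₁ = 17, y₁ ≡ 5 (mod 7). M₂ = 7, y₂ ≡ 5 (mod 17). y = 2×17×5 + 3×7×5 ≡ 37 (mod 119). The smallest positive such number is 37.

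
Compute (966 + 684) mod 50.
0

(966 + 684) = 1650
1650 mod 50 = 0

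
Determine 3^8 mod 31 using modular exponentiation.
8 = 8 (binary 1000). Repeated squaring mod 31: 3^1 ≡ 3; 3^2 ≡ 3² = 9 ≡ 9; 3^4 ≡ 9² = 81 ≡ 19; 3^8 ≡ 19² = 361 ≡ 20. So 3^8 ≡ 20 (mod 31).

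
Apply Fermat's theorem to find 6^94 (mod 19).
By Fermat: 6^{18} ≡ 1 (mod 19). 94 = 5×18 + 4. So 6^{94} ≡ 6^{4} ≡ 4 (mod 19)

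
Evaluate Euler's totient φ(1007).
936

Prime factorization: 1007 = 19 × 53
Using the formula φ(n) = n × Π(1 - 1/p) for each prime factor p:
φ(1007) = 1007 × (1 - 1/19) × (1 - 1/53)
φ(1007) = 936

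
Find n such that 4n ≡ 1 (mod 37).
4^(-1) ≡ 28 (mod 37). Verification: 4 × 28 = 112 ≡ 1 (mod 37)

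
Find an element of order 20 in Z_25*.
2 has order 20 mod 25 since 2^{20} ≡ 1 (mod 25) and no smaller power works.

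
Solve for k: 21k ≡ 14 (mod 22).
8

Since gcd(21, 22) = 1 divides 14, a solution exists.
Multiply both sides by the inverse of 21 mod 22:
  21^(-1) mod 22 = 21
  x ≡ 21 × 14 ≡ 294 ≡ 8 (mod 22)
Verification: 21 × 8 = 168 = 7 × 22 + 14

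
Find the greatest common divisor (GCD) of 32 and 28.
4

Using the Euclidean algorithm:
32 = 1 × 28 + 4
28 = 7 × 4 + 0

GCD(32, 28) = 4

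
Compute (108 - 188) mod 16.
0

(108 - 188) = -80
-80 mod 16 = 0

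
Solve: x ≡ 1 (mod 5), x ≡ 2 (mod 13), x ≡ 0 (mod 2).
M = 5 × 13 × 2 = 130. M₁ = 26, y₁ ≡ 1 (mod 5). M₂ = 10, y₂ ≡ 4 (mod 13). M₃ = 65, y₃ ≡ 1 (mod 2). x = 1×26×1 + 2×10×4 + 0×65×1 ≡ 106 (mod 130)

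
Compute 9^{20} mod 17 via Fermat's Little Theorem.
16

By Fermat's Little Theorem, a^(p-1) ≡ 1 (mod p) for prime p and gcd(a, p) = 1
Here p = 17, so 9^16 ≡ 1 (mod 17)
We can reduce the exponent: 20 mod 16 = 4
So 9^20 ≡ 9^4 (mod 17)
Computing: 9^4 mod 17 = 16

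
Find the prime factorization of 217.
7 × 31

Divide by primes starting from smallest:
217 ÷ 7 = 31
31 ÷ 31 = 1

217 = 7 × 31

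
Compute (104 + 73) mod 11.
1

(104 + 73) = 177
177 mod 11 = 1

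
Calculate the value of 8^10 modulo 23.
10 = 8 + 2 (binary 1010). Repeated squaring mod 23: 8^1 ≡ 8; 8^2 ≡ 8² = 64 ≡ 18; 8^4 ≡ 18² = 324 ≡ 2; 8^8 ≡ 2² = 4 ≡ 4. Multiply: 8^10 = 8^8 × 8^2 ≡ 4 × 18 (mod 23): 4 × 18 = 72 ≡ 3. So 8^10 ≡ 3 (mod 23).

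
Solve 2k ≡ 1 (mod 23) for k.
2^(-1) ≡ 12 (mod 23). Verification: 2 × 12 = 24 ≡ 1 (mod 23)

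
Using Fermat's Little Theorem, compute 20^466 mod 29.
By Fermat: 20^{28} ≡ 1 (mod 29). 466 ≡ 18 (mod 28). So 20^{466} ≡ 20^{18} ≡ 7 (mod 29)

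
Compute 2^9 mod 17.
9 = 8 + 1 (binary 1001). Repeated squaring mod 17: 2^1 ≡ 2; 2^2 ≡ 2² = 4 ≡ 4; 2^4 ≡ 4² = 16 ≡ 16; 2^8 ≡ 16² = 256 ≡ 1. Multiply: 2^9 = 2^8 × 2^1 ≡ 1 × 2 (mod 17): 1 × 2 = 2 ≡ 2. So 2^9 ≡ 2 (mod 17).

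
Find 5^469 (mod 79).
Using Fermat: 5^{78} ≡ 1 (mod 79). 469 ≡ 1 (mod 78). So 5^{469} ≡ 5^{1} ≡ 5 (mod 79)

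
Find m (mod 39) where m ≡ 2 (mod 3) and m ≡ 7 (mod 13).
M = 3 × 13 = 39. M₁ = 13, y₁ ≡ 1 (mod 3). M₂ = 3, y₂ ≡ 9 (mod 13). m = 2×13×1 + 7×3×9 ≡ 20 (mod 39)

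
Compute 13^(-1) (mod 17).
13^(-1) ≡ 4 (mod 17). Verification: 13 × 4 = 52 ≡ 1 (mod 17)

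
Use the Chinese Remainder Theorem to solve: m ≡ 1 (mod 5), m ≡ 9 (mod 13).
M = 5 × 13 = 65. M₁ = 13, y₁ ≡ 2 (mod 5). M₂ = 5, y₂ ≡ 8 (mod 13). m = 1×13×2 + 9×5×8 ≡ 61 (mod 65)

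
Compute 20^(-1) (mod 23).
20^(-1) ≡ 15 (mod 23). Verification: 20 × 15 = 300 ≡ 1 (mod 23)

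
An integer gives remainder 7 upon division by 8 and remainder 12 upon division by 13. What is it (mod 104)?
M = 8 × 13 = 104. M₁ = 13, y₁ ≡ 5 (mod 8). M₂ = 8, y₂ ≡ 5 (mod 13). n = 7×13×5 + 12×8×5 ≡ 103 (mod 104). The smallest positive such number is 103.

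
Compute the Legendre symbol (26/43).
(26/43) = 26^{21} mod 43 = -1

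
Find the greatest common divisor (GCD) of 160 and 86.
2

Using the Euclidean algorithm:
160 = 1 × 86 + 74
86 = 1 × 74 + 12
74 = 6 × 12 + 2
12 = 6 × 2 + 0

GCD(160, 86) = 2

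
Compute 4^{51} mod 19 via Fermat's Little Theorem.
11

By Fermat's Little Theorem, a^(p-1) ≡ 1 (mod p) for prime p and gcd(a, p) = 1
Here p = 19, so 4^18 ≡ 1 (mod 19)
We can reduce the exponent: 51 mod 18 = 15
So 4^51 ≡ 4^15 (mod 19)
Computing: 4^15 mod 19 = 11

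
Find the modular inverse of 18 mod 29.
18^(-1) ≡ 21 (mod 29). Verification: 18 × 21 = 378 ≡ 1 (mod 29)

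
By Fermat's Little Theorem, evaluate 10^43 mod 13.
By Fermat: 10^{12} ≡ 1 (mod 13). 43 = 3×12 + 7. So 10^{43} ≡ 10^{7} ≡ 10 (mod 13)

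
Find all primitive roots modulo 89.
Primitive roots mod 89: {3, 6, 7, 13, 14, 15, 19, 23, 24, 26, 27, 28, 29, 30, 31, 33, 35, 38, 41, 43, 46, 48, 51, 54, 56, 58, 59, 60, 61, 62, 63, 65, 66, 70, 74, 75, 76, 82, 83, 86}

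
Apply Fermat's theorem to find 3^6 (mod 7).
By Fermat's Little Theorem, 3^{6} ≡ 1 (mod 7) since 7 is prime and gcd(3, 7) = 1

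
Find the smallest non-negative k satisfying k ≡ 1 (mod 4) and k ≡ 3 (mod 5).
M = 4 × 5 = 20. M₁ = 5, y₁ ≡ 1 (mod 4). M₂ = 4, y₂ ≡ 4 (mod 5). k = 1×5×1 + 3×4×4 ≡ 13 (mod 20)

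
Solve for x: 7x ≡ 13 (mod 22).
5

Since gcd(7, 22) = 1 divides 13, a solution exists.
Multiply both sides by the inverse of 7 mod 22:
  7^(-1) mod 22 = 19
  x ≡ 19 × 13 ≡ 247 ≡ 5 (mod 22)
Verification: 7 × 5 = 35 = 1 × 22 + 13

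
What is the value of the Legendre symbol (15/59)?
(15/59) = 15^{29} mod 59 = 1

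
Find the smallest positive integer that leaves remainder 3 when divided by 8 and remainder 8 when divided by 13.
M = 8 × 13 = 104. M₁ = 13, y₁ ≡ 5 (mod 8). M₂ = 8, y₂ ≡ 5 (mod 13). x = 3×13×5 + 8×8×5 ≡ 99 (mod 104). The smallest positive such number is 99.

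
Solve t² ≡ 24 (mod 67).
The square roots of 24 mod 67 are 15 and 52. Verify: 15² = 225 ≡ 24 (mod 67)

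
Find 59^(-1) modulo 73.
26

Using Extended Euclidean Algorithm:
gcd(59, 73) = 1
Bezout coefficients: 59 × 26 + 73 × -21 = 1
So 59 × 26 ≡ 1 (mod 73)
The inverse is 26 mod 73 = 26
Verification: 59 × 26 = 1534 = 21 × 73 + 1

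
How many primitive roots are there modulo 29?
12

The number of primitive roots modulo p is φ(p-1) = φ(28)
φ(28) = 12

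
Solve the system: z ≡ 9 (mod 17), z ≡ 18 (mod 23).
M = 17 × 23 = 391. M₁ = 23, y₁ ≡ 3 (mod 17). M₂ = 17, y₂ ≡ 19 (mod 23). z = 9×23×3 + 18×17×19 ≡ 179 (mod 391)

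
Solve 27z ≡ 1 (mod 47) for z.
27^(-1) ≡ 7 (mod 47). Verification: 27 × 7 = 189 ≡ 1 (mod 47)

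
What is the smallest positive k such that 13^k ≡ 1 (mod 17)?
Powers of 13 mod 17: 13^1≡13, 13^2≡16, 13^3≡4, 13^4≡1. Order = 4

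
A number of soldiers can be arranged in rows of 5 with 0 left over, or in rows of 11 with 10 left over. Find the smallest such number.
M = 5 × 11 = 55. M₁ = 11, y₁ ≡ 1 (mod 5). M₂ = 5, y₂ ≡ 9 (mod 11). t = 0×11×1 + 10×5×9 ≡ 10 (mod 55). The smallest positive such number is 10.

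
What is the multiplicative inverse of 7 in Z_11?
8

Using Extended Euclidean Algorithm:
gcd(7, 11) = 1
Bezout coefficients: 7 × -3 + 11 × 2 = 1
So 7 × -3 ≡ 1 (mod 11)
The inverse is -3 mod 11 = 8
Verification: 7 × 8 = 56 = 5 × 11 + 1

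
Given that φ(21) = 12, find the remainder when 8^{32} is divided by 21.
By Euler: 8^{12} ≡ 1 (mod 21) since gcd(8, 21) = 1. 32 = 2×12 + 8. So 8^{32} ≡ 8^{8} ≡ 1 (mod 21)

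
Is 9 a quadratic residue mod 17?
By Euler's criterion: 9^{8} ≡ 1 (mod 17). Since this equals 1, 9 is a QR.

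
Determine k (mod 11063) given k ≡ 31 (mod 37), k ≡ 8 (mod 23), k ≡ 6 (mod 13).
9392

Using the Chinese Remainder Theorem:
M = product of moduli = 11063
For equation 1: M_1 = 299, 299 ≡ 3 (mod 37), inverse of 299 mod 37 is 25 (check: 3 × 25 = 75 ≡ 1 (mod 37))
For equation 2: M_2 = 481, 481 ≡ 21 (mod 23), inverse of 481 mod 23 is 11 (check: 21 × 11 = 231 ≡ 1 (mod 23))
For equation 3: M_3 = 851, 851 ≡ 6 (mod 13), inverse of 851 mod 13 is 11 (check: 6 × 11 = 66 ≡ 1 (mod 13))
Combine: k ≡ Σ r_i×M_i×(M_i⁻¹ mod m_i) = 31×299×25 + 8×481×11 + 6×851×11 = 231725 + 42328 + 56166 = 330219
330219 mod 11063 = 9392
k ≡ 9392 (mod 11063)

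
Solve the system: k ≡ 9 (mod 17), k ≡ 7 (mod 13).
M = 17 × 13 = 221. M₁ = 13, y₁ ≡ 4 (mod 17). M₂ = 17, y₂ ≡ 10 (mod 13). k = 9×13×4 + 7×17×10 ≡ 111 (mod 221)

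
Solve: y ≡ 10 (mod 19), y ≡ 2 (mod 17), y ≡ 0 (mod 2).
M = 19 × 17 × 2 = 646. M₁ = 34, y₁ ≡ 14 (mod 19). M₂ = 38, y₂ ≡ 13 (mod 17). M₃ = 323, y₃ ≡ 1 (mod 2). y = 10×34×14 + 2×38×13 + 0×323×1 ≡ 580 (mod 646)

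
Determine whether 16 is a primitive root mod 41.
p - 1 = 40 has prime divisors 2, 5. Check 16^(40/q) mod 41 for each: 16^(40/2) = 16^20 ≡ 1, 16^(40/5) = 16^8 ≡ 37 (mod 41). Since 16^20 ≡ 1 (mod 41), the order of 16 divides 20 (in fact the order is 5) ≠ 40, so it is not a primitive root.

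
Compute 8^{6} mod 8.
0

Using successive squaring:
Binary expansion of 6: 110
Powers of 8 mod 8 (each is the square of the previous):
  8^1 ≡ 0 (mod 8)
  8^2 ≡ 0² = 0 ≡ 0 (mod 8)
  8^4 ≡ 0² = 0 ≡ 0 (mod 8)
6 = 4 + 2, so 8^6 = 8^4 × 8^2 ≡ 0 × 0 (mod 8)
Multiplying step by step:
  0 × 0 = 0 ≡ 0 (mod 8)
Result: 8^6 ≡ 0 (mod 8)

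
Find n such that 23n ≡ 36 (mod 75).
57

Since gcd(23, 75) = 1 divides 36, a solution exists.
Multiply both sides by the inverse of 23 mod 75:
  23^(-1) mod 75 = 62
  x ≡ 62 × 36 ≡ 2232 ≡ 57 (mod 75)
Verification: 23 × 57 = 1311 = 17 × 75 + 36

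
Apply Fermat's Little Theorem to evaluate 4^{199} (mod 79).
19

By Fermat's Little Theorem, a^(p-1) ≡ 1 (mod p) for prime p and gcd(a, p) = 1
Here p = 79, so 4^78 ≡ 1 (mod 79)
We can reduce the exponent: 199 mod 78 = 43
So 4^199 ≡ 4^43 (mod 79)
Computing: 4^43 mod 79 = 19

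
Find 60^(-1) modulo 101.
32

Using Extended Euclidean Algorithm:
gcd(60, 101) = 1
Bezout coefficients: 60 × 32 + 101 × -19 = 1
So 60 × 32 ≡ 1 (mod 101)
The inverse is 32 mod 101 = 32
Verification: 60 × 32 = 1920 = 19 × 101 + 1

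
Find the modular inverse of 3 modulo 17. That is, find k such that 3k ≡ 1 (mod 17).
6

Using Extended Euclidean Algorithm:
gcd(3, 17) = 1
Bezout coefficients: 3 × 6 + 17 × -1 = 1
So 3 × 6 ≡ 1 (mod 17)
The inverse is 6 mod 17 = 6
Verification: 3 × 6 = 18 = 1 × 17 + 1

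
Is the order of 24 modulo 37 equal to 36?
Yes, ord_37(24) = 36.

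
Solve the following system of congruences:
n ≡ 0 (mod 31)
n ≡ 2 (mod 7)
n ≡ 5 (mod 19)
1829

Using the Chinese Remainder Theorem:
M = product of moduli = 4123
For equation 1: M_1 = 133, 133 ≡ 9 (mod 31), inverse of 133 mod 31 is 7 (check: 9 × 7 = 63 ≡ 1 (mod 31))
For equation 2: M_2 = 589, 589 ≡ 1 (mod 7), inverse of 589 mod 7 is 1 (check: 1 × 1 = 1 ≡ 1 (mod 7))
For equation 3: M_3 = 217, 217 ≡ 8 (mod 19), inverse of 217 mod 19 is 12 (check: 8 × 12 = 96 ≡ 1 (mod 19))
Combine: n ≡ Σ r_i×M_i×(M_i⁻¹ mod m_i) = 0×133×7 + 2×589×1 + 5×217×12 = 0 + 1178 + 13020 = 14198
14198 mod 4123 = 1829
n ≡ 1829 (mod 4123)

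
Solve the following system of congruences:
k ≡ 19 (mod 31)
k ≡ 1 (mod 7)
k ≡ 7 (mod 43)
50

Using the Chinese Remainder Theorem:
M = product of moduli = 9331
For equation 1: M_1 = 301, 301 ≡ 22 (mod 31), inverse of 301 mod 31 is 24 (check: 22 × 24 = 528 ≡ 1 (mod 31))
For equation 2: M_2 = 1333, 1333 ≡ 3 (mod 7), inverse of 1333 mod 7 is 5 (check: 3 × 5 = 15 ≡ 1 (mod 7))
For equation 3: M_3 = 217, 217 ≡ 2 (mod 43), inverse of 217 mod 43 is 22 (check: 2 × 22 = 44 ≡ 1 (mod 43))
Combine: k ≡ Σ r_i×M_i×(M_i⁻¹ mod m_i) = 19×301×24 + 1×1333×5 + 7×217×22 = 137256 + 6665 + 33418 = 177339
177339 mod 9331 = 50
k ≡ 50 (mod 9331)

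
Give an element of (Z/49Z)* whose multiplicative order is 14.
6 has order 14 mod 49 since 6^{14} ≡ 1 (mod 49) and no smaller power works.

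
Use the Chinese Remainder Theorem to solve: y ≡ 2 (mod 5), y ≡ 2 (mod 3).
M = 5 × 3 = 15. M₁ = 3, y₁ ≡ 2 (mod 5). M₂ = 5, y₂ ≡ 2 (mod 3). y = 2×3×2 + 2×5×2 ≡ 2 (mod 15)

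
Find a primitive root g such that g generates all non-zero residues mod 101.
p - 1 = 100 has prime divisors 2, 5. h is a primitive root mod 101 iff h^(100/q) ≢ 1 (mod 101) for each such q.
h = 2: 2^50 ≡ 100, 2^20 ≡ 95 (mod 101); none is 1, so 2 has order 100 and is a primitive root.
The smallest primitive root mod 101 is g = 2.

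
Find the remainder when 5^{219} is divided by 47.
By Fermat: 5^{46} ≡ 1 (mod 47). 219 = 4×46 + 35. So 5^{219} ≡ 5^{35} ≡ 29 (mod 47)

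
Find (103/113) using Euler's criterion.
(103/113) = 103^{56} mod 113 = -1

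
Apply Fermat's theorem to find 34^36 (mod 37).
By Fermat's Little Theorem, 34^{36} ≡ 1 (mod 37) since 37 is prime and gcd(34, 37) = 1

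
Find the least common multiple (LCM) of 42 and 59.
2478

First find GCD(42, 59) using the Euclidean algorithm:
42 = 0 × 59 + 42
59 = 1 × 42 + 17
42 = 2 × 17 + 8
17 = 2 × 8 + 1
8 = 8 × 1 + 0
GCD(42, 59) = 1

LCM formula: LCM(a, b) = (a × b) / GCD(a, b)
LCM(42, 59) = (42 × 59) / 1
LCM(42, 59) = 2478 / 1
LCM(42, 59) = 2478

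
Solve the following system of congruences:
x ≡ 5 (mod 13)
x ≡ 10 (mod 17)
44

Using the Chinese Remainder Theorem:
M = product of moduli = 221
For equation 1: M_1 = 17, 17 ≡ 4 (mod 13), inverse of 17 mod 13 is 10 (check: 4 × 10 = 40 ≡ 1 (mod 13))
For equation 2: M_2 = 13, 13 ≡ 13 (mod 17), inverse of 13 mod 17 is 4 (check: 13 × 4 = 52 ≡ 1 (mod 17))
Combine: x ≡ Σ r_i×M_i×(M_i⁻¹ mod m_i) = 5×17×10 + 10×13×4 = 850 + 520 = 1370
1370 mod 221 = 44
x ≡ 44 (mod 221)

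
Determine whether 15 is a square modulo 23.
By Euler's criterion: 15^{11} ≡ 22 (mod 23). Since this equals -1 (≡ 22), 15 is not a QR.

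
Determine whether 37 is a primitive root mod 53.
p - 1 = 52 has prime divisors 2, 13. Check 37^(52/q) mod 53 for each: 37^(52/2) = 37^26 ≡ 1, 37^(52/13) = 37^4 ≡ 28 (mod 53). Since 37^26 ≡ 1 (mod 53), the order of 37 divides 26 (in fact the order is 26) ≠ 52, so it is not a primitive root.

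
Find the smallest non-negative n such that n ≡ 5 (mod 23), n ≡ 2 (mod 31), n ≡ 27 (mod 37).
13828

Using the Chinese Remainder Theorem:
M = product of moduli = 26381
For equation 1: M_1 = 1147, 1147 ≡ 20 (mod 23), inverse of 1147 mod 23 is 15 (check: 20 × 15 = 300 ≡ 1 (mod 23))
For equation 2: M_2 = 851, 851 ≡ 14 (mod 31), inverse of 851 mod 31 is 20 (check: 14 × 20 = 280 ≡ 1 (mod 31))
For equation 3: M_3 = 713, 713 ≡ 10 (mod 37), inverse of 713 mod 37 is 26 (check: 10 × 26 = 260 ≡ 1 (mod 37))
Combine: n ≡ Σ r_i×M_i×(M_i⁻¹ mod m_i) = 5×1147×15 + 2×851×20 + 27×713×26 = 86025 + 34040 + 500526 = 620591
620591 mod 26381 = 13828
n ≡ 13828 (mod 26381)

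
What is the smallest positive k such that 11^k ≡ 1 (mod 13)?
Powers of 11 mod 13: 11^1≡11, 11^2≡4, 11^3≡5, 11^4≡3, 11^5≡7, 11^6≡12, 11^7≡2, 11^8≡9, 11^9≡8, 11^10≡10, 11^11≡6, 11^12≡1. Order = 12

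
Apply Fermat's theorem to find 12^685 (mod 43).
By Fermat: 12^{42} ≡ 1 (mod 43). 685 ≡ 13 (mod 42). So 12^{685} ≡ 12^{13} ≡ 3 (mod 43)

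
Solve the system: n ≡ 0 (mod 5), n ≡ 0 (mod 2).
M = 5 × 2 = 10. M₁ = 2, y₁ ≡ 3 (mod 5). M₂ = 5, y₂ ≡ 1 (mod 2). n = 0×2×3 + 0×5×1 ≡ 0 (mod 10)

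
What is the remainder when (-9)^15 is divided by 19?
Using repeated squaring. (-9) ≡ 10 (mod 19). 15 = 8 + 4 + 2 + 1 (binary 1111). Repeated squaring mod 19: 10^1 ≡ 10; 10^2 ≡ 10² = 100 ≡ 5; 10^4 ≡ 5² = 25 ≡ 6; 10^8 ≡ 6² = 36 ≡ 17. Multiply: (-9)^15 ≡ 10^8 × 10^4 × 10^2 × 10^1 ≡ 17 × 6 × 5 × 10 (mod 19): 17 × 6 = 102 ≡ 7; 7 × 5 = 35 ≡ 16; 16 × 10 = 160 ≡ 8. So (-9)^15 ≡ 8 (mod 19).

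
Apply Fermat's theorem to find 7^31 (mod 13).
By Fermat: 7^{12} ≡ 1 (mod 13). 31 = 2×12 + 7. So 7^{31} ≡ 7^{7} ≡ 6 (mod 13)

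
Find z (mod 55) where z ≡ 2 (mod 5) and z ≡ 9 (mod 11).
M = 5 × 11 = 55. M₁ = 11, y₁ ≡ 1 (mod 5). M₂ = 5, y₂ ≡ 9 (mod 11). z = 2×11×1 + 9×5×9 ≡ 42 (mod 55)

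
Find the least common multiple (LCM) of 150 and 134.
10050

First find GCD(150, 134) using the Euclidean algorithm:
150 = 1 × 134 + 16
134 = 8 × 16 + 6
16 = 2 × 6 + 4
6 = 1 × 4 + 2
4 = 2 × 2 + 0
GCD(150, 134) = 2

LCM formula: LCM(a, b) = (a × b) / GCD(a, b)
LCM(150, 134) = (150 × 134) / 2
LCM(150, 134) = 20100 / 2
LCM(150, 134) = 10050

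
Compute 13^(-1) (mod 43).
13^(-1) ≡ 10 (mod 43). Verification: 13 × 10 = 130 ≡ 1 (mod 43)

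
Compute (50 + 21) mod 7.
1

(50 + 21) = 71
71 mod 7 = 1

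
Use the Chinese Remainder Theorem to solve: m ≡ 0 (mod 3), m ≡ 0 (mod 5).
M = 3 × 5 = 15. M₁ = 5, y₁ ≡ 2 (mod 3). M₂ = 3, y₂ ≡ 2 (mod 5). m = 0×5×2 + 0×3×2 ≡ 0 (mod 15)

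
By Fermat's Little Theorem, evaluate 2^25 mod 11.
By Fermat: 2^{10} ≡ 1 (mod 11). 25 = 2×10 + 5. So 2^{25} ≡ 2^{5} ≡ 10 (mod 11)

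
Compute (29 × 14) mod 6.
4

(29 × 14) = 406
406 mod 6 = 4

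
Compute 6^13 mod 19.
Using repeated squaring. 13 = 8 + 4 + 1 (binary 1101). Repeated squaring mod 19: 6^1 ≡ 6; 6^2 ≡ 6² = 36 ≡ 17; 6^4 ≡ 17² = 289 ≡ 4; 6^8 ≡ 4² = 16 ≡ 16. Multiply: 6^13 = 6^8 × 6^4 × 6^1 ≡ 16 × 4 × 6 (mod 19): 16 × 4 = 64 ≡ 7; 7 × 6 = 42 ≡ 4. So 6^13 ≡ 4 (mod 19).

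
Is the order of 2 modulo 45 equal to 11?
No, the actual order is 12, not 11.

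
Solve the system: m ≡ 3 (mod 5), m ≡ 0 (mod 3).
M = 5 × 3 = 15. M₁ = 3, y₁ ≡ 2 (mod 5). M₂ = 5, y₂ ≡ 2 (mod 3). m = 3×3×2 + 0×5×2 ≡ 3 (mod 15)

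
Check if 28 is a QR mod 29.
By Euler's criterion: 28^{14} ≡ 1 (mod 29). Since this equals 1, 28 is a QR.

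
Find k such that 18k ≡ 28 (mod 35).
21

Since gcd(18, 35) = 1 divides 28, a solution exists.
Multiply both sides by the inverse of 18 mod 35:
  18^(-1) mod 35 = 2
  x ≡ 2 × 28 ≡ 56 ≡ 21 (mod 35)
Verification: 18 × 21 = 378 = 10 × 35 + 28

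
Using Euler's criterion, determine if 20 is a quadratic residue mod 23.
By Euler's criterion: 20^{11} ≡ 22 (mod 23). Since this equals -1 (≡ 22), 20 is not a QR.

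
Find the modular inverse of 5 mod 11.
5^(-1) ≡ 9 (mod 11). Verification: 5 × 9 = 45 ≡ 1 (mod 11)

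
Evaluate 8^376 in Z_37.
Using Fermat: 8^{36} ≡ 1 (mod 37). 376 ≡ 16 (mod 36). So 8^{376} ≡ 8^{16} ≡ 26 (mod 37)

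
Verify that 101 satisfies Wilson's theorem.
(100)! mod 101 = 100. Since this equals -1 (mod 101), Wilson confirms 101 is prime.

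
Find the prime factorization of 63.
3^2 × 7

Divide by primes starting from smallest:
63 ÷ 3 = 21
21 ÷ 3 = 7
7 ÷ 7 = 1

63 = 3^2 × 7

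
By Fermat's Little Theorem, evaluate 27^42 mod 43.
By Fermat's Little Theorem, 27^{42} ≡ 1 (mod 43) since 43 is prime and gcd(27, 43) = 1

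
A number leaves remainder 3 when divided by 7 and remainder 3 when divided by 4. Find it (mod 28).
M = 7 × 4 = 28. M₁ = 4, y₁ ≡ 2 (mod 7). M₂ = 7, y₂ ≡ 3 (mod 4). m = 3×4×2 + 3×7×3 ≡ 3 (mod 28)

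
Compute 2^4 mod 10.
4 = 4 (binary 100). Repeated squaring mod 10: 2^1 ≡ 2; 2^2 ≡ 2² = 4 ≡ 4; 2^4 ≡ 4² = 16 ≡ 6. So 2^4 ≡ 6 (mod 10).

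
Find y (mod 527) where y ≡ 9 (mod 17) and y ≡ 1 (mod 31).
M = 17 × 31 = 527. M₁ = 31, y₁ ≡ 11 (mod 17). M₂ = 17, y₂ ≡ 11 (mod 31). y = 9×31×11 + 1×17×11 ≡ 94 (mod 527)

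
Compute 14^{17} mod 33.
20

Using successive squaring:
Binary expansion of 17: 10001
Powers of 14 mod 33 (each is the square of the previous):
  14^1 ≡ 14 (mod 33)
  14^2 ≡ 14² = 196 ≡ 31 (mod 33)
  14^4 ≡ 31² = 961 ≡ 4 (mod 33)
  14^8 ≡ 4² = 16 ≡ 16 (mod 33)
  14^16 ≡ 16² = 256 ≡ 25 (mod 33)
17 = 16 + 1, so 14^17 = 14^16 × 14^1 ≡ 25 × 14 (mod 33)
Multiplying step by step:
  25 × 14 = 350 ≡ 20 (mod 33)
Result: 14^17 ≡ 20 (mod 33)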